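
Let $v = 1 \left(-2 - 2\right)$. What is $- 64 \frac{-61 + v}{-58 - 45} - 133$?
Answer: $- \frac{17859}{103} \approx -173.39$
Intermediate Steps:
$v = -4$ ($v = 1 \left(-4\right) = -4$)
$- 64 \frac{-61 + v}{-58 - 45} - 133 = - 64 \frac{-61 - 4}{-58 - 45} - 133 = - 64 \left(- \frac{65}{-58 + \left(-31 + \left(-15 + 1\right)\right)}\right) - 133 = - 64 \left(- \frac{65}{-58 - 45}\right) - 133 = - 64 \left(- \frac{65}{-103}\right) - 133 = - 64 \left(\left(-65\right) \left(- \frac{1}{103}\right)\right) - 133 = \left(-64\right) \frac{65}{103} - 133 = - \frac{4160}{103} - 133 = - \frac{17859}{103}$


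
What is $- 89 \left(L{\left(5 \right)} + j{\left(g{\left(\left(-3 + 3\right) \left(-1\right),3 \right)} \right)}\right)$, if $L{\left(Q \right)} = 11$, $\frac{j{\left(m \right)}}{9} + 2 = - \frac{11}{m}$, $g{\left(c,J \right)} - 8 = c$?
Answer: $\frac{13795}{8} \approx 1724.4$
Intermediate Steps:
$g{\left(c,J \right)} = 8 + c$
$j{\left(m \right)} = -18 - \frac{99}{m}$ ($j{\left(m \right)} = -18 + 9 \left(- \frac{11}{m}\right) = -18 - \frac{99}{m}$)
$- 89 \left(L{\left(5 \right)} + j{\left(g{\left(\left(-3 + 3\right) \left(-1\right),3 \right)} \right)}\right) = - 89 \left(11 - \left(18 + \frac{99}{8 + \left(-3 + 3\right) \left(-1\right)}\right)\right) = - 89 \left(11 - \left(18 + \frac{99}{8 + 0 \left(-1\right)}\right)\right) = - 89 \left(11 - \left(18 + \frac{99}{8 + 0}\right)\right) = - 89 \left(11 - \left(18 + \frac{99}{8}\right)\right) = - 89 \left(11 - \frac{243}{8}\right) = \left(-89\right) \left(- \frac{155}{8}\right) = \frac{13795}{8}$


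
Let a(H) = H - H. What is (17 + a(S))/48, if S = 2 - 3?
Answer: 17/48 ≈ 0.35417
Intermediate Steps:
S = -1
a(H) = 0
(17 + a(S))/48 = (17 + 0)/48 = 17*(1/48) = 17/48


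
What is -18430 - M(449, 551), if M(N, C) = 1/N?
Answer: -8275071/449 ≈ -18430.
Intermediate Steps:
-18430 - M(449, 551) = -18430 - 1/449 = -8275071/449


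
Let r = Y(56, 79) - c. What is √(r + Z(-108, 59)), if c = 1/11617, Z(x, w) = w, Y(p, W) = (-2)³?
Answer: √6882677522/11617 ≈ 7.1414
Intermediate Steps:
Y(p, W) = -8
c = 1/11617 ≈ 8.6081e-5
r = -92937/11617 (r = -8 - 1*1/11617 = -8 - 1/11617 = -92937/11617 ≈ -8.0001)
√(r + Z(-108, 59)) = √(-92937/11617 + 59) = √(592466/11617) = √6882677522/11617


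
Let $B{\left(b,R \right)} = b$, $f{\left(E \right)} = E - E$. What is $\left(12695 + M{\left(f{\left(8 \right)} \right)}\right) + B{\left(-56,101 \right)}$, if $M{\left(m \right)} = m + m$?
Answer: $12639$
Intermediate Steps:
$f{\left(E \right)} = 0$
$M{\left(m \right)} = 2 m$
$\left(12695 + M{\left(f{\left(8 \right)} \right)}\right) + B{\left(-56,101 \right)} = \left(12695 + 2 \cdot 0\right) - 56 = \left(12695 + 0\right) - 56 = 12695 - 56 = 12639$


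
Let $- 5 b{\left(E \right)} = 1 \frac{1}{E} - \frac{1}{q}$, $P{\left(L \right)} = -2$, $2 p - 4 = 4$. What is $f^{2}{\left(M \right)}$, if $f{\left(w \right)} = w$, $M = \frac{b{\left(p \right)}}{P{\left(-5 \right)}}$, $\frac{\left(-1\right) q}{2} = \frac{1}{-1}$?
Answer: $\frac{1}{1600} \approx 0.000625$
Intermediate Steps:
$q = 2$ ($q = - \frac{2}{-1} = \left(-2\right) \left(-1\right) = 2$)
$p = 4$ ($p = 2 + \frac{1}{2} \cdot 4 = 2 + 2 = 4$)
$b{\left(E \right)} = \frac{1}{10} - \frac{1}{5 E}$ ($b{\left(E \right)} = - \frac{1 \frac{1}{E} - \frac{1}{2}}{5} = - \frac{\frac{1}{E} - \frac{1}{2}}{5} = - \frac{- \frac{1}{2} + \frac{1}{E}}{5} = \frac{1}{10} - \frac{1}{5 E}$)
$M = - \frac{1}{40}$ ($M = \frac{\frac{1}{10} \cdot \frac{1}{4} \left(-2 + 4\right)}{-2} = \frac{1}{10} \cdot \frac{1}{4} \cdot 2 \left(- \frac{1}{2}\right) = \frac{1}{20} \left(- \frac{1}{2}\right) = - \frac{1}{40} \approx -0.025$)
$f^{2}{\left(M \right)} = \left(- \frac{1}{40}\right)^{2} = \frac{1}{1600}$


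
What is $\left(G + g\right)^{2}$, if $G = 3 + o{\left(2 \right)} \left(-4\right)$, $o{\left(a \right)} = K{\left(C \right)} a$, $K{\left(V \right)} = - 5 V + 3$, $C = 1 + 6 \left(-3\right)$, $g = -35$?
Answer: $541696$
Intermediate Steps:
$C = -17$ ($C = 1 - 18 = -17$)
$K{\left(V \right)} = 3 - 5 V$
$o{\left(a \right)} = 88 a$ ($o{\left(a \right)} = \left(3 - -85\right) a = \left(3 + 85\right) a = 88 a$)
$G = -701$ ($G = 3 + 88 \cdot 2 \left(-4\right) = 3 + 176 \left(-4\right) = 3 - 704 = -701$)
$\left(G + g\right)^{2} = \left(-701 - 35\right)^{2} = \left(-736\right)^{2} = 541696$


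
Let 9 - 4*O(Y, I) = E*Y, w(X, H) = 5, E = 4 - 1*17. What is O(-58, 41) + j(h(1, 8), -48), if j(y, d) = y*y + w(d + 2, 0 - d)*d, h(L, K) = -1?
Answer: -1701/4 ≈ -425.25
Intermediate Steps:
E = -13 (E = 4 - 17 = -13)
j(y, d) = y² + 5*d (j(y, d) = y*y + 5*d = y² + 5*d)
O(Y, I) = 9/4 + 13*Y/4 (O(Y, I) = 9/4 - (-13)*Y/4 = 9/4 + 13*Y/4)
O(-58, 41) + j(h(1, 8), -48) = (9/4 + (13/4)*(-58)) + ((-1)² + 5*(-48)) = (9/4 - 377/2) + (1 - 240) = -745/4 - 239 = -1701/4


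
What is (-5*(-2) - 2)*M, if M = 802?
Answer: 6416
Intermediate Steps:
(-5*(-2) - 2)*M = (-5*(-2) - 2)*802 = (10 - 2)*802 = 8*802 = 6416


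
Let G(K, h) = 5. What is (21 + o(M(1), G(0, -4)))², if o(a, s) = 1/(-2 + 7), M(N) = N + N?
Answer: 11236/25 ≈ 449.44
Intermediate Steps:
M(N) = 2*N
o(a, s) = ⅕ (o(a, s) = 1/5 = ⅕)
(21 + o(M(1), G(0, -4)))² = (21 + ⅕)² = (106/5)² = 11236/25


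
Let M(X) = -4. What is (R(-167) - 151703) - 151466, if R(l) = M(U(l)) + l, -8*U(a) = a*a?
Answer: -303340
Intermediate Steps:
U(a) = -a²/8 (U(a) = -a*a/8 = -a²/8)
R(l) = -4 + l
(R(-167) - 151703) - 151466 = ((-4 - 167) - 151703) - 151466 = (-171 - 151703) - 151466 = -151874 - 151466 = -303340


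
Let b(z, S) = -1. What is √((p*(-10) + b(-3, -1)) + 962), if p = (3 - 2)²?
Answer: √951 ≈ 30.838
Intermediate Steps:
p = 1 (p = 1² = 1)
√((p*(-10) + b(-3, -1)) + 962) = √((1*(-10) - 1) + 962) = √((-10 - 1) + 962) = √(-11 + 962) = √951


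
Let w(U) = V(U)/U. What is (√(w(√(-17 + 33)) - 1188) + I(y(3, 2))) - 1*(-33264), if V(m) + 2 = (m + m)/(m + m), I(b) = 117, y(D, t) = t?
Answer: 33381 + 7*I*√97/2 ≈ 33381.0 + 34.471*I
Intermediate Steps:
V(m) = -1 (V(m) = -2 + (m + m)/(m + m) = -2 + (2*m)/((2*m)) = -2 + (2*m)*(1/(2*m)) = -2 + 1 = -1)
w(U) = -1/U
(√(w(√(-17 + 33)) - 1188) + I(y(3, 2))) - 1*(-33264) = (√(-1/(√(-17 + 33)) - 1188) + 117) - 1*(-33264) = (√(-1/(√16) - 1188) + 117) + 33264 = (√(-1/4 - 1188) + 117) + 33264 = (√(-1*¼ - 1188) + 117) + 33264 = (√(-¼ - 1188) + 117) + 33264 = (√(-4753/4) + 117) + 33264 = (7*I*√97/2 + 117) + 33264 = (117 + 7*I*√97/2) + 33264 = 33381 + 7*I*√97/2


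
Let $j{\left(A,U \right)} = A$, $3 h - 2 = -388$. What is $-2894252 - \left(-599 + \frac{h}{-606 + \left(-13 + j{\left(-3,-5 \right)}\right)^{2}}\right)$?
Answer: $- \frac{1519168018}{525} \approx -2.8937 \cdot 10^{6}$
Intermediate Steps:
$h = - \frac{386}{3}$ ($h = \frac{2}{3} + \frac{1}{3} \left(-388\right) = \frac{2}{3} - \frac{388}{3} = - \frac{386}{3} \approx -128.67$)
$-2894252 - \left(-599 + \frac{h}{-606 + \left(-13 + j{\left(-3,-5 \right)}\right)^{2}}\right) = -2894252 - \left(-599 - \frac{386}{3 \left(-606 + \left(-13 - 3\right)^{2}\right)}\right) = -2894252 - \left(-599 - \frac{386}{3 \left(-606 + \left(-16\right)^{2}\right)}\right) = -2894252 - \left(-599 - \frac{386}{3 \left(-606 + 256\right)}\right) = -2894252 - \left(-599 - \frac{386}{3 \left(-350\right)}\right) = -2894252 - \left(-599 - - \frac{193}{525}\right) = -2894252 - \left(-599 + \frac{193}{525}\right) = -2894252 - - \frac{314282}{525} = -2894252 + \frac{314282}{525} = - \frac{1519168018}{525}$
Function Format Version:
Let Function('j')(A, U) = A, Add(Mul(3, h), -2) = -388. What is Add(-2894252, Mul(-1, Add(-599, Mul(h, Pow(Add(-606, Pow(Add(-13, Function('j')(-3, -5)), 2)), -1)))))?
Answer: Rational(-1519168018, 525) ≈ -2.8937e+6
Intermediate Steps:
h = Rational(-386, 3) (h = Add(Rational(2, 3), Mul(Rational(1, 3), -388)) = Add(Rational(2, 3), Rational(-388, 3)) = Rational(-386, 3) ≈ -128.67)
Add(-2894252, Mul(-1, Add(-599, Mul(h, Pow(Add(-606, Pow(Add(-13, Function('j')(-3, -5)), 2)), -1))))) = Add(-2894252, Mul(-1, Add(-599, Mul(Rational(-386, 3), Pow(Add(-606, Pow(Add(-13, -3), 2)), -1))))) = Add(-2894252, Mul(-1, Add(-599, Mul(Rational(-386, 3), Pow(Add(-606, Pow(-16, 2)), -1))))) = Add(-2894252, Mul(-1, Add(-599, Mul(Rational(-386, 3), Pow(Add(-606, 256), -1))))) = Add(-2894252, Mul(-1, Add(-599, Mul(Rational(-386, 3), Pow(-350, -1))))) = Add(-2894252, Mul(-1, Add(-599, Mul(Rational(-386, 3), Rational(-1, 350))))) = Add(-2894252, Mul(-1, Add(-599, Rational(193, 525)))) = Add(-2894252, Mul(-1, Rational(-314282, 525))) = Add(-2894252, Rational(314282, 525)) = Rational(-1519168018, 525)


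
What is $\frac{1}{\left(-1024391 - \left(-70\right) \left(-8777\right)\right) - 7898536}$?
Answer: $- \frac{1}{9537317} \approx -1.0485 \cdot 10^{-7}$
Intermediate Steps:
$\frac{1}{\left(-1024391 - \left(-70\right) \left(-8777\right)\right) - 7898536} = \frac{1}{\left(-1024391 - 614390\right) - 7898536} = \frac{1}{-1638781 - 7898536} = \frac{1}{-9537317} = - \frac{1}{9537317}$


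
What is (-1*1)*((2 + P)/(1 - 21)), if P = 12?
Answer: 7/10 ≈ 0.70000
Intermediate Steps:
(-1*1)*((2 + P)/(1 - 21)) = (-1*1)*((2 + 12)/(1 - 21)) = -14/(-20) = -14*(-1)/20 = -1*(-7/10) = 7/10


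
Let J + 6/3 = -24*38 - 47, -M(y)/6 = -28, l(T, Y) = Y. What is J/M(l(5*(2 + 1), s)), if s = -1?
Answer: -961/168 ≈ -5.7202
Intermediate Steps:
M(y) = 168 (M(y) = -6*(-28) = 168)
J = -961 (J = -2 + (-24*38 - 47) = -2 + (-912 - 47) = -2 - 959 = -961)
J/M(l(5*(2 + 1), s)) = -961/168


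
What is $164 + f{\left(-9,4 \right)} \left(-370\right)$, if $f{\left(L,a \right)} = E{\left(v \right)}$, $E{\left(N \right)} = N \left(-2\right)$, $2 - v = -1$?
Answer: $2384$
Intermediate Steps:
$v = 3$ ($v = 2 - -1 = 2 + 1 = 3$)
$E{\left(N \right)} = - 2 N$
$f{\left(L,a \right)} = -6$ ($f{\left(L,a \right)} = \left(-2\right) 3 = -6$)
$164 + f{\left(-9,4 \right)} \left(-370\right) = 164 - -2220 = 164 + 2220 = 2384$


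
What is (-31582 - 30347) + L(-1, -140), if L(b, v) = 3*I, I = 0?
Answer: -61929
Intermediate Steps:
L(b, v) = 0 (L(b, v) = 3*0 = 0)
(-31582 - 30347) + L(-1, -140) = (-31582 - 30347) + 0 = -61929 + 0 = -61929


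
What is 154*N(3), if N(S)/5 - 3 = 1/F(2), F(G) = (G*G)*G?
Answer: 9625/4 ≈ 2406.3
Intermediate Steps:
F(G) = G³ (F(G) = G²*G = G³)
N(S) = 125/8 (N(S) = 15 + 5/(2³) = 15 + 5/8 = 125/8)
154*N(3) = 154*(125/8) = 9625/4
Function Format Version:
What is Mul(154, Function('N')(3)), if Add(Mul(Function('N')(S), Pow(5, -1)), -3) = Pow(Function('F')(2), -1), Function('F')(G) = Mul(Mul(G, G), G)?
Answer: Rational(9625, 4) ≈ 2406.3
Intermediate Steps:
Function('F')(G) = Pow(G, 3) (Function('F')(G) = Mul(Pow(G, 2), G) = Pow(G, 3))
Function('N')(S) = Rational(125, 8) (Function('N')(S) = Add(15, Mul(5, Pow(Pow(2, 3), -1))) = Add(15, Mul(5, Pow(8, -1))) = Add(15, Mul(5, Rational(1, 8))) = Add(15, Rational(5, 8)) = Rational(125, 8))
Mul(154, Function('N')(3)) = Mul(154, Rational(125, 8)) = Rational(9625, 4)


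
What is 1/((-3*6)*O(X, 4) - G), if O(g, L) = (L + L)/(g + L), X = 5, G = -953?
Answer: 1/937 ≈ 0.0010672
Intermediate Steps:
O(g, L) = 2*L/(L + g) (O(g, L) = (2*L)/(L + g) = 2*L/(L + g))
1/((-3*6)*O(X, 4) - G) = 1/((-3*6)*(2*4/(4 + 5)) - 1*(-953)) = 1/(-36*4/9 + 953) = 1/(-18*8/9 + 953) = 1/(-16 + 953) = 1/937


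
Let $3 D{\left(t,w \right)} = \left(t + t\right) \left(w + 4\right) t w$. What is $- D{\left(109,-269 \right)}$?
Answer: $- \frac{1693874170}{3} \approx -5.6462 \cdot 10^{8}$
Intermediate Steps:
$D{\left(t,w \right)} = \frac{2 w t^{2} \left(4 + w\right)}{3}$ ($D{\left(t,w \right)} = \frac{\left(t + t\right) \left(w + 4\right) t w}{3} = \frac{2 t \left(4 + w\right) t w}{3} = \frac{2 t^{2} \left(4 + w\right) w}{3} = \frac{2 w t^{2} \left(4 + w\right)}{3}$)
$- D{\left(109,-269 \right)} = - \frac{2 \left(-269\right) 109^{2} \left(4 - 269\right)}{3} = - \frac{2 \left(-269\right) 11881 \left(-265\right)}{3} = \left(-1\right) \frac{1693874170}{3} = - \frac{1693874170}{3}$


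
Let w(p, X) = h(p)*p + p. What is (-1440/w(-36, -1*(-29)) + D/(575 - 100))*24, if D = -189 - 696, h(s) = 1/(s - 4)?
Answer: 1160776/1235 ≈ 939.90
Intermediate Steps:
h(s) = 1/(-4 + s)
D = -885
w(p, X) = p + p/(-4 + p) (w(p, X) = p/(-4 + p) + p = p + p/(-4 + p))
(-1440/w(-36, -1*(-29)) + D/(575 - 100))*24 = (-1440*(-(-4 - 36)/(36*(-3 - 36))) - 885/(575 - 100))*24 = (-1440/((-36*(-39)/(-40))) - 885/475)*24 = (-1440/((-36*(-1/40)*(-39))) - 885*1/475)*24 = (-1440/(-351/10) - 177/95)*24 = (-1440*(-10/351) - 177/95)*24 = (1600/39 - 177/95)*24 = (145097/3705)*24 = 1160776/1235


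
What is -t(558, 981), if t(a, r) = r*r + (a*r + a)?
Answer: -1510317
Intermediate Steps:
t(a, r) = a + r² + a*r (t(a, r) = r² + (a + a*r) = a + r² + a*r)
-t(558, 981) = -(558 + 981² + 558*981) = -(558 + 962361 + 547398) = -1*1510317 = -1510317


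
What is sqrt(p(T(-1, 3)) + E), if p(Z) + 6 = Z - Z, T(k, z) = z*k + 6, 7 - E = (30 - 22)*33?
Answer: I*sqrt(263) ≈ 16.217*I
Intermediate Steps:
E = -257 (E = 7 - (30 - 22)*33 = 7 - 8*33 = 7 - 1*264 = 7 - 264 = -257)
T(k, z) = 6 + k*z (T(k, z) = k*z + 6 = 6 + k*z)
p(Z) = -6 (p(Z) = -6 + (Z - Z) = -6 + 0 = -6)
sqrt(p(T(-1, 3)) + E) = sqrt(-6 - 257) = sqrt(-263) = I*sqrt(263)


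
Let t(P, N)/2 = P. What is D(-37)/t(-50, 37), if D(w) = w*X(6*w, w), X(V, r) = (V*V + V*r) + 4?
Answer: 1063787/50 ≈ 21276.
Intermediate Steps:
t(P, N) = 2*P
X(V, r) = 4 + V² + V*r (X(V, r) = (V² + V*r) + 4 = 4 + V² + V*r)
D(w) = w*(4 + 42*w²) (D(w) = w*(4 + (6*w)² + (6*w)*w) = w*(4 + 36*w² + 6*w²) = w*(4 + 42*w²))
D(-37)/t(-50, 37) = (4*(-37) + 42*(-37)³)/((2*(-50))) = (-148 + 42*(-50653))/(-100) = (-148 - 2127426)*(-1/100) = -2127574*(-1/100) = 1063787/50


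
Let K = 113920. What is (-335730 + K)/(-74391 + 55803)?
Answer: 110905/9294 ≈ 11.933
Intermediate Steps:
(-335730 + K)/(-74391 + 55803) = (-335730 + 113920)/(-74391 + 55803) = -221810/(-18588) = -221810*(-1/18588) = 110905/9294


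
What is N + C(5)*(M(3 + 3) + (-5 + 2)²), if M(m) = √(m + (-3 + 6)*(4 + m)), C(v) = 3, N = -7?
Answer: 38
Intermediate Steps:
M(m) = √(12 + 4*m) (M(m) = √(m + 3*(4 + m)) = √(m + (12 + 3*m)) = √(12 + 4*m))
N + C(5)*(M(3 + 3) + (-5 + 2)²) = -7 + 3*(2*√(3 + (3 + 3)) + (-5 + 2)²) = -7 + 3*(2*√(3 + 6) + (-3)²) = -7 + 3*(2*√9 + 9) = -7 + 3*(2*3 + 9) = -7 + 3*(6 + 9) = -7 + 3*15 = -7 + 45 = 38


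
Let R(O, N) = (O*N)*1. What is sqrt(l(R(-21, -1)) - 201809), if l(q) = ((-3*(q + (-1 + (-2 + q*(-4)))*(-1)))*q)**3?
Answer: I*sqrt(314987408273) ≈ 5.6124e+5*I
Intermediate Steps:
R(O, N) = N*O (R(O, N) = (N*O)*1 = N*O)
l(q) = q**3*(-9 - 15*q)**3 (l(q) = ((-3*(q + (-1 + (-2 - 4*q))*(-1)))*q)**3 = ((-3*(q + (-3 - 4*q)*(-1)))*q)**3 = ((-3*(q + (3 + 4*q)))*q)**3 = ((-3*(3 + 5*q))*q)**3 = ((-9 - 15*q)*q)**3 = (q*(-9 - 15*q))**3 = q**3*(-9 - 15*q)**3)
sqrt(l(R(-21, -1)) - 201809) = sqrt(-27*(-1*(-21))**3*(3 + 5*(-1*(-21)))**3 - 201809) = sqrt(-27*21**3*(3 + 5*21)**3 - 201809) = sqrt(-27*9261*(3 + 105)**3 - 201809) = sqrt(-27*9261*108**3 - 201809) = sqrt(-27*9261*1259712 - 201809) = sqrt(-314987206464 - 201809) = sqrt(-314987408273) = I*sqrt(314987408273)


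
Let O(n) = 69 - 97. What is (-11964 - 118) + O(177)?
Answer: -12110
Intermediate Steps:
O(n) = -28
(-11964 - 118) + O(177) = (-11964 - 118) - 28 = -12082 - 28 = -12110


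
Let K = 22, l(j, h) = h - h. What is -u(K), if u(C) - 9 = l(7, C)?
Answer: -9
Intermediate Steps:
l(j, h) = 0
u(C) = 9 (u(C) = 9 + 0 = 9)
-u(K) = -1*9 = -9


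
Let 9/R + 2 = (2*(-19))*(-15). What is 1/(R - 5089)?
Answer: -568/2890543 ≈ -0.00019650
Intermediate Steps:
R = 9/568 (R = 9/(-2 + (2*(-19))*(-15)) = 9/(-2 - 38*(-15)) = 9/(-2 + 570) = 9/568 ≈ 0.015845)
1/(R - 5089) = 1/(9/568 - 5089) = 1/(-2890543/568) = -568/2890543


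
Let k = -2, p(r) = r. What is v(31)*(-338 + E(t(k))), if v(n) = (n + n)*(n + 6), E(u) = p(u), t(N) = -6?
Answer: -789136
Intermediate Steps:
E(u) = u
v(n) = 2*n*(6 + n) (v(n) = (2*n)*(6 + n) = 2*n*(6 + n))
v(31)*(-338 + E(t(k))) = (2*31*(6 + 31))*(-338 - 6) = (2*31*37)*(-344) = 2294*(-344) = -789136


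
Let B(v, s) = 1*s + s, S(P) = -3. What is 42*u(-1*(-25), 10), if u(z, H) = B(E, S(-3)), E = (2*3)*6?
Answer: -252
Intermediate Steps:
E = 36 (E = 6*6 = 36)
B(v, s) = 2*s (B(v, s) = s + s = 2*s)
u(z, H) = -6 (u(z, H) = 2*(-3) = -6)
42*u(-1*(-25), 10) = 42*(-6) = -252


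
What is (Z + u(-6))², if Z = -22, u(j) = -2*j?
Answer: 100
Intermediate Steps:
(Z + u(-6))² = (-22 - 2*(-6))² = (-22 + 12)² = (-10)² = 100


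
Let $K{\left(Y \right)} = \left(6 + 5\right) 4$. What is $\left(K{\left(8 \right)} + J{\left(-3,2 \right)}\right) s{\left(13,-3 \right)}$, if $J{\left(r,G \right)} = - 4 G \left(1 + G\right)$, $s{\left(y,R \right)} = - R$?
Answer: $60$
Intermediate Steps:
$J{\left(r,G \right)} = - 4 G \left(1 + G\right)$
$K{\left(Y \right)} = 44$ ($K{\left(Y \right)} = 11 \cdot 4 = 44$)
$\left(K{\left(8 \right)} + J{\left(-3,2 \right)}\right) s{\left(13,-3 \right)} = \left(44 - 8 \left(1 + 2\right)\right) \left(\left(-1\right) \left(-3\right)\right) = \left(44 - 8 \cdot 3\right) 3 = \left(44 - 24\right) 3 = 20 \cdot 3 = 60$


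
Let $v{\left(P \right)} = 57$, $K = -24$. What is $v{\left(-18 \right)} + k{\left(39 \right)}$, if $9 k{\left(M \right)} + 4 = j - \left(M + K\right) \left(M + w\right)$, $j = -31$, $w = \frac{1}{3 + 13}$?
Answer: $- \frac{1727}{144} \approx -11.993$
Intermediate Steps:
$w = \frac{1}{16} \approx 0.0625$
$k{\left(M \right)} = - \frac{35}{9} - \frac{\left(-24 + M\right) \left(\frac{1}{16} + M\right)}{9}$ ($k{\left(M \right)} = - \frac{4}{9} + \frac{-31 - \left(M - 24\right) \left(M + \frac{1}{16}\right)}{9} = - \frac{4}{9} + \frac{-31 - \left(-24 + M\right) \left(\frac{1}{16} + M\right)}{9} = - \frac{4}{9} - \left(\frac{31}{9} + \frac{\left(-24 + M\right) \left(\frac{1}{16} + M\right)}{9}\right) = - \frac{35}{9} - \frac{\left(-24 + M\right) \left(\frac{1}{16} + M\right)}{9}$)
$v{\left(-18 \right)} + k{\left(39 \right)} = 57 - \left(- \frac{14401}{144} + 169\right) = 57 - \frac{9935}{144} = - \frac{1727}{144}$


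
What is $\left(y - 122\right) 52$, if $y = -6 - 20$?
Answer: $-7696$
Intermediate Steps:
$y = -26$
$\left(y - 122\right) 52 = \left(-26 - 122\right) 52 = \left(-148\right) 52 = -7696$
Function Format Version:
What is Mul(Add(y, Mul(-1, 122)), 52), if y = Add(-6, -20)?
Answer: -7696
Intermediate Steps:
y = -26
Mul(Add(y, Mul(-1, 122)), 52) = Mul(Add(-26, Mul(-1, 122)), 52) = Mul(Add(-26, -122), 52) = Mul(-148, 52) = -7696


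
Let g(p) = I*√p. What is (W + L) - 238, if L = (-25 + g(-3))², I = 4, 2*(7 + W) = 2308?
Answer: 1486 - 200*I*√3 ≈ 1486.0 - 346.41*I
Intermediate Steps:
W = 1147 (W = -7 + (½)*2308 = -7 + 1154 = 1147)
g(p) = 4*√p
L = (-25 + 4*I*√3)² (L = (-25 + 4*√(-3))² = (-25 + 4*(I*√3))² = (-25 + 4*I*√3)² ≈ 577.0 - 346.41*I)
(W + L) - 238 = (1147 + (577 - 200*I*√3)) - 238 = (1724 - 200*I*√3) - 238 = 1486 - 200*I*√3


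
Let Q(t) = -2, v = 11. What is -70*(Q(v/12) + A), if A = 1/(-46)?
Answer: 3255/23 ≈ 141.52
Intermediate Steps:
A = -1/46 ≈ -0.021739
-70*(Q(v/12) + A) = -70*(-2 - 1/46) = -70*(-93/46) = 3255/23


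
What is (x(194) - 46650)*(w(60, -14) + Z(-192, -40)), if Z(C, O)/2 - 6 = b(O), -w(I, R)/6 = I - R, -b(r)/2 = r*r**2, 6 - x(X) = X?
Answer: -11970293984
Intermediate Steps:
x(X) = 6 - X
b(r) = -2*r**3 (b(r) = -2*r*r**2 = -2*r**3)
w(I, R) = -6*I + 6*R (w(I, R) = -6*(I - R) = -6*I + 6*R)
Z(C, O) = 12 - 4*O**3 (Z(C, O) = 12 + 2*(-2*O**3) = 12 - 4*O**3)
(x(194) - 46650)*(w(60, -14) + Z(-192, -40)) = ((6 - 1*194) - 46650)*((-6*60 + 6*(-14)) + (12 - 4*(-40)**3)) = ((6 - 194) - 46650)*((-360 - 84) + (12 - 4*(-64000))) = (-188 - 46650)*(-444 + (12 + 256000)) = -46838*(-444 + 256012) = -46838*255568 = -11970293984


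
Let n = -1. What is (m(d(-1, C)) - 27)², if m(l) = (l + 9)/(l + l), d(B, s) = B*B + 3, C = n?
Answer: 41209/64 ≈ 643.89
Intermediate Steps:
C = -1
d(B, s) = 3 + B² (d(B, s) = B² + 3 = 3 + B²)
m(l) = (9 + l)/(2*l) (m(l) = (9 + l)/((2*l)) = (9 + l)*(1/(2*l)) = (9 + l)/(2*l))
(m(d(-1, C)) - 27)² = ((9 + (3 + (-1)²))/(2*(3 + (-1)²)) - 27)² = ((9 + (3 + 1))/(2*(3 + 1)) - 27)² = ((½)*(9 + 4)/4 - 27)² = ((½)*(¼)*13 - 27)² = (13/8 - 27)² = (-203/8)² = 41209/64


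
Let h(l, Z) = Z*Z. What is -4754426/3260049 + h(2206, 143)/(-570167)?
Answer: -213652427011/142982489091 ≈ -1.4943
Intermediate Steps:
h(l, Z) = Z**2
-4754426/3260049 + h(2206, 143)/(-570167) = -4754426/3260049 + 143**2/(-570167) = -4754426*1/3260049 + 20449*(-1/570167) = -4754426/3260049 - 1573/43859 = -213652427011/142982489091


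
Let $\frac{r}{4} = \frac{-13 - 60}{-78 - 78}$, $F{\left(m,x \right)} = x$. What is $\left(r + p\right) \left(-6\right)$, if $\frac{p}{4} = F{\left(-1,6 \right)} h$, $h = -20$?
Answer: $\frac{37294}{13} \approx 2868.8$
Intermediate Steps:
$r = \frac{73}{39}$ ($r = 4 \frac{-13 - 60}{-78 - 78} = 4 \left(- \frac{73}{-156}\right) = 4 \left(\left(-73\right) \left(- \frac{1}{156}\right)\right) = 4 \cdot \frac{73}{156} = \frac{73}{39} \approx 1.8718$)
$p = -480$ ($p = 4 \cdot 6 \left(-20\right) = 4 \left(-120\right) = -480$)
$\left(r + p\right) \left(-6\right) = \left(\frac{73}{39} - 480\right) \left(-6\right) = \left(- \frac{18647}{39}\right) \left(-6\right) = \frac{37294}{13}$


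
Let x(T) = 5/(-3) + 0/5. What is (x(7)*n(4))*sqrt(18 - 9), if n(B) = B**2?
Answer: -80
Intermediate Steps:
x(T) = -5/3 (x(T) = 5*(-1/3) + 0*(1/5) = -5/3 + 0 = -5/3)
(x(7)*n(4))*sqrt(18 - 9) = (-5/3*4**2)*sqrt(18 - 9) = (-5/3*16)*sqrt(9) = -80/3*3 = -80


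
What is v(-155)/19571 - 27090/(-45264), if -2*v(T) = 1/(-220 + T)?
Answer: 33136153147/55366359000 ≈ 0.59849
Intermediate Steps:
v(T) = -1/(2*(-220 + T))
v(-155)/19571 - 27090/(-45264) = -1/(-440 + 2*(-155))/19571 - 27090/(-45264) = -1/(-440 - 310)*(1/19571) - 27090*(-1/45264) = -1/(-750)*(1/19571) + 4515/7544 = -1*(-1/750)*(1/19571) + 4515/7544 = (1/750)*(1/19571) + 4515/7544 = 1/14678250 + 4515/7544 = 33136153147/55366359000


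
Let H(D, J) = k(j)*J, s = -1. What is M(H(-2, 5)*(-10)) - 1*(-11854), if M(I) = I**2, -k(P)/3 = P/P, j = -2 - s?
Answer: 34354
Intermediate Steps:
j = -1 (j = -2 - 1*(-1) = -2 + 1 = -1)
k(P) = -3 (k(P) = -3*P/P = -3*1 = -3)
H(D, J) = -3*J
M(H(-2, 5)*(-10)) - 1*(-11854) = (-3*5*(-10))**2 - 1*(-11854) = (-15*(-10))**2 + 11854 = 150**2 + 11854 = 22500 + 11854 = 34354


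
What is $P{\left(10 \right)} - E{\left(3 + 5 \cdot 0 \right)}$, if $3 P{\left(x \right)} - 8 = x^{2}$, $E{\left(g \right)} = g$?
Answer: $33$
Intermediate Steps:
$P{\left(x \right)} = \frac{8}{3} + \frac{x^{2}}{3}$
$P{\left(10 \right)} - E{\left(3 + 5 \cdot 0 \right)} = \left(\frac{8}{3} + \frac{10^{2}}{3}\right) - \left(3 + 5 \cdot 0\right) = \left(\frac{8}{3} + \frac{1}{3} \cdot 100\right) - \left(3 + 0\right) = \left(\frac{8}{3} + \frac{100}{3}\right) - 3 = 36 - 3 = 33$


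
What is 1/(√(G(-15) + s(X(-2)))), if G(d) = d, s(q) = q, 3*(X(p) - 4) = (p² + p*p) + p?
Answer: -I/3 ≈ -0.33333*I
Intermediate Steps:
X(p) = 4 + p/3 + 2*p²/3 (X(p) = 4 + ((p² + p*p) + p)/3 = 4 + ((p² + p²) + p)/3 = 4 + (2*p² + p)/3 = 4 + (p + 2*p²)/3 = 4 + (p/3 + 2*p²/3) = 4 + p/3 + 2*p²/3)
1/(√(G(-15) + s(X(-2)))) = 1/(√(-15 + (4 + (⅓)*(-2) + (⅔)*(-2)²))) = 1/(√(-15 + (4 - ⅔ + (⅔)*4))) = 1/(√(-15 + (4 - ⅔ + 8/3))) = 1/(√(-15 + 6)) = 1/(√(-9)) = 1/(3*I) = -I/3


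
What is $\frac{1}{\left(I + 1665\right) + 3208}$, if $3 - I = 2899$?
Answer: $\frac{1}{1977} \approx 0.00050582$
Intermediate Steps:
$I = -2896$ ($I = 3 - 2899 = -2896$)
$\frac{1}{\left(I + 1665\right) + 3208} = \frac{1}{\left(-2896 + 1665\right) + 3208} = \frac{1}{-1231 + 3208} = \frac{1}{1977}$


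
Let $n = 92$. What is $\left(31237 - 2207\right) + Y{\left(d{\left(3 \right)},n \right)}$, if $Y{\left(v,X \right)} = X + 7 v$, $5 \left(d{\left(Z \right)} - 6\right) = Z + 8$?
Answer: $\frac{145897}{5} \approx 29179.0$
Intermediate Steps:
$d{\left(Z \right)} = \frac{38}{5} + \frac{Z}{5}$ ($d{\left(Z \right)} = 6 + \frac{Z + 8}{5} = 6 + \frac{8 + Z}{5} = 6 + \left(\frac{8}{5} + \frac{Z}{5}\right) = \frac{38}{5} + \frac{Z}{5}$)
$\left(31237 - 2207\right) + Y{\left(d{\left(3 \right)},n \right)} = \left(31237 - 2207\right) + \left(92 + 7 \left(\frac{38}{5} + \frac{1}{5} \cdot 3\right)\right) = 29030 + \left(92 + 7 \left(\frac{38}{5} + \frac{3}{5}\right)\right) = 29030 + \left(92 + 7 \cdot \frac{41}{5}\right) = 29030 + \left(92 + \frac{287}{5}\right) = 29030 + \frac{747}{5} = \frac{145897}{5}$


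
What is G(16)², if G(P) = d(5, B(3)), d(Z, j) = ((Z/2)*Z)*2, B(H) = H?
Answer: 625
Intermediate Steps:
d(Z, j) = Z² (d(Z, j) = ((Z*(½))*Z)*2 = ((Z/2)*Z)*2 = (Z²/2)*2 = Z²)
G(P) = 25 (G(P) = 5² = 25)
G(16)² = 25² = 625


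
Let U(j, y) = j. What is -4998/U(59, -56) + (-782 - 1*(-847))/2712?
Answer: -13550741/160008 ≈ -84.688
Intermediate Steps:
-4998/U(59, -56) + (-782 - 1*(-847))/2712 = -4998/59 + (-782 - 1*(-847))/2712 = -4998*1/59 + (-782 + 847)*(1/2712) = -4998/59 + 65*(1/2712) = -4998/59 + 65/2712 = -13550741/160008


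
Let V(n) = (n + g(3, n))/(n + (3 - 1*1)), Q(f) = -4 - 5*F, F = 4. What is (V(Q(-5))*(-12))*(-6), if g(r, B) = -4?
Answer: 1008/11 ≈ 91.636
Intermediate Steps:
Q(f) = -24 (Q(f) = -4 - 5*4 = -4 - 20 = -24)
V(n) = (-4 + n)/(2 + n) (V(n) = (n - 4)/(n + (3 - 1*1)) = (-4 + n)/(n + (3 - 1)) = (-4 + n)/(n + 2) = (-4 + n)/(2 + n))
(V(Q(-5))*(-12))*(-6) = (((-4 - 24)/(2 - 24))*(-12))*(-6) = ((-28/(-22))*(-12))*(-6) = (-1/22*(-28)*(-12))*(-6) = ((14/11)*(-12))*(-6) = -168/11*(-6) = 1008/11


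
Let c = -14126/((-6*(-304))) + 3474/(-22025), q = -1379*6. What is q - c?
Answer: -166039452337/20086800 ≈ -8266.1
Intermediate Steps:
q = -8274
c = -158730863/20086800 (c = -14126/1824 + 3474*(-1/22025) = -14126*1/1824 - 3474/22025 = -7063/912 - 3474/22025 = -158730863/20086800 ≈ -7.9022)
q - c = -8274 - 1*(-158730863/20086800) = -8274 + 158730863/20086800 = -166039452337/20086800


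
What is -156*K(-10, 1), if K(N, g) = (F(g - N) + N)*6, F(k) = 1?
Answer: 8424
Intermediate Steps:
K(N, g) = 6 + 6*N (K(N, g) = (1 + N)*6 = 6 + 6*N)
-156*K(-10, 1) = -156*(6 + 6*(-10)) = -156*(6 - 60) = -156*(-54) = 8424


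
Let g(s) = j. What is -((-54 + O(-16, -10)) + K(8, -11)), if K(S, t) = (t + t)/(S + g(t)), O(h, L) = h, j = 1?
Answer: 652/9 ≈ 72.444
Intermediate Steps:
g(s) = 1
K(S, t) = 2*t/(1 + S) (K(S, t) = (t + t)/(S + 1) = (2*t)/(1 + S) = 2*t/(1 + S))
-((-54 + O(-16, -10)) + K(8, -11)) = -((-54 - 16) + 2*(-11)/(1 + 8)) = -(-70 + 2*(-11)/9) = -(-70 + 2*(-11)*(⅑)) = -(-70 - 22/9) = -1*(-652/9) = 652/9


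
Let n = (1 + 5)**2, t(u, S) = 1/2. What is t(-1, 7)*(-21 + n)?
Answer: 15/2 ≈ 7.5000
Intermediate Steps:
t(u, S) = 1/2
n = 36 (n = 6**2 = 36)
t(-1, 7)*(-21 + n) = (-21 + 36)/2 = (1/2)*15 = 15/2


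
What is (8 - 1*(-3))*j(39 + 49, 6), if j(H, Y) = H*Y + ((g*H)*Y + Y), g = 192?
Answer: 1121010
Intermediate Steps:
j(H, Y) = Y + 193*H*Y (j(H, Y) = H*Y + ((192*H)*Y + Y) = H*Y + (192*H*Y + Y) = H*Y + (Y + 192*H*Y) = Y + 193*H*Y)
(8 - 1*(-3))*j(39 + 49, 6) = (8 - 1*(-3))*(6*(1 + 193*(39 + 49))) = (8 + 3)*(6*(1 + 193*88)) = 11*(6*(1 + 16984)) = 11*(6*16985) = 11*101910 = 1121010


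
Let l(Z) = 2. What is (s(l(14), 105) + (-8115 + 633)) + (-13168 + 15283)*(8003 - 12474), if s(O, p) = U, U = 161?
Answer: -9463486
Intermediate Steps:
s(O, p) = 161
(s(l(14), 105) + (-8115 + 633)) + (-13168 + 15283)*(8003 - 12474) = (161 + (-8115 + 633)) + (-13168 + 15283)*(8003 - 12474) = (161 - 7482) + 2115*(-4471) = -7321 - 9456165 = -9463486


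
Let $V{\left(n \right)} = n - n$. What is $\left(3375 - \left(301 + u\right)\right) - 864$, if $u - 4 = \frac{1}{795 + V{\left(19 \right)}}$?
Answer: $\frac{1753769}{795} \approx 2206.0$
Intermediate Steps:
$V{\left(n \right)} = 0$
$u = \frac{3181}{795}$ ($u = 4 + \frac{1}{795 + 0} = 4 + \frac{1}{795} = \frac{3181}{795} \approx 4.0013$)
$\left(3375 - \left(301 + u\right)\right) - 864 = \left(3375 - \frac{242476}{795}\right) - 864 = \frac{2440649}{795} - 864 = \frac{1753769}{795}$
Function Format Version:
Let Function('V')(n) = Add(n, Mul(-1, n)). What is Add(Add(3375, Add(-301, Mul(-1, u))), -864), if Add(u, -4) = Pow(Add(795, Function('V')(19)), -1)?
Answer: Rational(1753769, 795) ≈ 2206.0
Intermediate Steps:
Function('V')(n) = 0
u = Rational(3181, 795) (u = Add(4, Pow(Add(795, 0), -1)) = Add(4, Pow(795, -1)) = Add(4, Rational(1, 795)) = Rational(3181, 795) ≈ 4.0013)
Add(Add(3375, Add(-301, Mul(-1, u))), -864) = Add(Add(3375, Add(-301, Mul(-1, Rational(3181, 795)))), -864) = Add(Add(3375, Add(-301, Rational(-3181, 795))), -864) = Add(Add(3375, Rational(-242476, 795)), -864) = Add(Rational(2440649, 795), -864) = Rational(1753769, 795)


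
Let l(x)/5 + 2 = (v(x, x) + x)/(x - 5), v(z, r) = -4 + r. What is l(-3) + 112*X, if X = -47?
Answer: -21071/4 ≈ -5267.8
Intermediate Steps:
l(x) = -10 + 5*(-4 + 2*x)/(-5 + x) (l(x) = -10 + 5*(((-4 + x) + x)/(x - 5)) = -10 + 5*((-4 + 2*x)/(-5 + x)) = -10 + 5*(-4 + 2*x)/(-5 + x))
l(-3) + 112*X = 30/(-5 - 3) + 112*(-47) = 30/(-8) - 5264 = 30*(-1/8) - 5264 = -15/4 - 5264 = -21071/4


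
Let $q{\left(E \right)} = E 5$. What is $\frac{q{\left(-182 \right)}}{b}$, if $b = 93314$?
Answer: $- \frac{35}{3589} \approx -0.009752$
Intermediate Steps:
$q{\left(E \right)} = 5 E$
$\frac{q{\left(-182 \right)}}{b} = \frac{5 \left(-182\right)}{93314} = \left(-910\right) \frac{1}{93314} = - \frac{35}{3589}$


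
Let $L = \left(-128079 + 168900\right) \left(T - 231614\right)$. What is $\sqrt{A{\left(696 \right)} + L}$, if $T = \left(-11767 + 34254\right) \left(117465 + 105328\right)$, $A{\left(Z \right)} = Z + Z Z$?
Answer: $\sqrt{204501559232829} \approx 1.43 \cdot 10^{7}$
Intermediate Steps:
$A{\left(Z \right)} = Z + Z^{2}$
$T = 5009946191$ ($T = 22487 \cdot 222793 = 5009946191$)
$L = 204501558747717$ ($L = \left(-128079 + 168900\right) \left(5009946191 - 231614\right) = 40821 \cdot 5009714577 = 204501558747717$)
$\sqrt{A{\left(696 \right)} + L} = \sqrt{696 \left(1 + 696\right) + 204501558747717} = \sqrt{696 \cdot 697 + 204501558747717} = \sqrt{485112 + 204501558747717} = \sqrt{204501559232829}$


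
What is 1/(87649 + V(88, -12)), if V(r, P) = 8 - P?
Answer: 1/87669 ≈ 1.1407e-5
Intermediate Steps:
1/(87649 + V(88, -12)) = 1/(87649 + (8 - 1*(-12))) = 1/(87649 + (8 + 12)) = 1/(87649 + 20) = 1/87669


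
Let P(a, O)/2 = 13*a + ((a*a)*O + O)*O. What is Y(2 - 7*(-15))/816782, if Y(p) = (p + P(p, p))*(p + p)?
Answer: 28053793823/408391 ≈ 68694.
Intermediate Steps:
P(a, O) = 26*a + 2*O*(O + O*a²) (P(a, O) = 2*(13*a + ((a*a)*O + O)*O) = 2*(13*a + (a²*O + O)*O) = 2*(13*a + (O*a² + O)*O) = 2*(13*a + (O + O*a²)*O) = 2*(13*a + O*(O + O*a²)) = 26*a + 2*O*(O + O*a²))
Y(p) = 2*p*(2*p² + 2*p⁴ + 27*p) (Y(p) = (p + (2*p² + 26*p + 2*p²*p²))*(p + p) = (p + (2*p² + 26*p + 2*p⁴))*(2*p) = (p + (2*p² + 2*p⁴ + 26*p))*(2*p) = (2*p² + 2*p⁴ + 27*p)*(2*p) = 2*p*(2*p² + 2*p⁴ + 27*p))
Y(2 - 7*(-15))/816782 = ((2 - 7*(-15))²*(54 + 4*(2 - 7*(-15)) + 4*(2 - 7*(-15))³))/816782 = ((2 + 105)²*(54 + 4*(2 + 105) + 4*(2 + 105)³))*(1/816782) = (107²*(54 + 4*107 + 4*107³))*(1/816782) = (11449*(54 + 428 + 4*1225043))*(1/816782) = (11449*(54 + 428 + 4900172))*(1/816782) = (11449*4900654)*(1/816782) = 56107587646*(1/816782) = 28053793823/408391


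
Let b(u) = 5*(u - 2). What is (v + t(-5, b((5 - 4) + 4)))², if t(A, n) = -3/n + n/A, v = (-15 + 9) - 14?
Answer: 13456/25 ≈ 538.24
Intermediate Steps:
b(u) = -10 + 5*u (b(u) = 5*(-2 + u) = -10 + 5*u)
v = -20 (v = -6 - 14 = -20)
(v + t(-5, b((5 - 4) + 4)))² = (-20 + (-3/(-10 + 5*((5 - 4) + 4)) + (-10 + 5*((5 - 4) + 4))/(-5)))² = (-20 + (-3/(-10 + 5*(1 + 4)) + (-10 + 5*(1 + 4))*(-⅕)))² = (-20 + (-3/(-10 + 5*5) + (-10 + 5*5)*(-⅕)))² = (-20 + (-3/(-10 + 25) + (-10 + 25)*(-⅕)))² = (-20 + (-3/15 + 15*(-⅕)))² = (-20 + (-3*1/15 - 3))² = (-20 + (-⅕ - 3))² = (-20 - 16/5)² = (-116/5)² = 13456/25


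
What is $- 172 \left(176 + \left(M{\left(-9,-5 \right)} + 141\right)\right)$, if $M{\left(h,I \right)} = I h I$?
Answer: $-15824$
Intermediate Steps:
$M{\left(h,I \right)} = h I^{2}$
$- 172 \left(176 + \left(M{\left(-9,-5 \right)} + 141\right)\right) = - 172 \left(176 + \left(- 9 \left(-5\right)^{2} + 141\right)\right) = - 172 \left(176 + \left(\left(-9\right) 25 + 141\right)\right) = - 172 \left(176 + \left(-225 + 141\right)\right) = - 172 \left(176 - 84\right) = \left(-172\right) 92 = -15824$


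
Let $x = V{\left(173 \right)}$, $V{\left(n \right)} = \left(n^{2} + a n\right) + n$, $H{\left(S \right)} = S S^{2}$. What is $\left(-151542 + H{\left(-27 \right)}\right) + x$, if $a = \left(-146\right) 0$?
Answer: $-141123$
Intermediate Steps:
$a = 0$
$H{\left(S \right)} = S^{3}$
$V{\left(n \right)} = n + n^{2}$ ($V{\left(n \right)} = \left(n^{2} + 0 n\right) + n = \left(n^{2} + 0\right) + n = n^{2} + n = n + n^{2}$)
$x = 30102$ ($x = 173 \left(1 + 173\right) = 173 \cdot 174 = 30102$)
$\left(-151542 + H{\left(-27 \right)}\right) + x = \left(-151542 + \left(-27\right)^{3}\right) + 30102 = \left(-151542 - 19683\right) + 30102 = -171225 + 30102 = -141123$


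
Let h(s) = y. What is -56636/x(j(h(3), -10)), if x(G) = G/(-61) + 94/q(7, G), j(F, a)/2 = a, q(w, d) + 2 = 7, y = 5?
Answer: -8636990/2917 ≈ -2960.9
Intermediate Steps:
h(s) = 5
q(w, d) = 5 (q(w, d) = -2 + 7 = 5)
j(F, a) = 2*a
x(G) = 94/5 - G/61 (x(G) = G/(-61) + 94/5 = G*(-1/61) + 94*(⅕) = -G/61 + 94/5 = 94/5 - G/61)
-56636/x(j(h(3), -10)) = -56636/(94/5 - 2*(-10)/61) = -56636/(94/5 - 1/61*(-20)) = -56636/(94/5 + 20/61) = -56636/5834/305 = -56636*305/5834 = -8636990/2917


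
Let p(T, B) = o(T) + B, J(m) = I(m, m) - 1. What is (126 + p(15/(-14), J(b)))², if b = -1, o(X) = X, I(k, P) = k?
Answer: 2961841/196 ≈ 15111.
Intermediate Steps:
J(m) = -1 + m (J(m) = m - 1 = -1 + m)
p(T, B) = B + T (p(T, B) = T + B = B + T)
(126 + p(15/(-14), J(b)))² = (126 + ((-1 - 1) + 15/(-14)))² = (126 + (-2 + 15*(-1/14)))² = (126 + (-2 - 15/14))² = (126 - 43/14)² = (1721/14)² = 2961841/196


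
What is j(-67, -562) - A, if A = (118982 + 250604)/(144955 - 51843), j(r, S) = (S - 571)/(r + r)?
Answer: 13992843/3119252 ≈ 4.4860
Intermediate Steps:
j(r, S) = (-571 + S)/(2*r) (j(r, S) = (-571 + S)/((2*r)) = (-571 + S)*(1/(2*r)) = (-571 + S)/(2*r))
A = 184793/46556 (A = 369586/93112 = 369586*(1/93112) = 184793/46556 ≈ 3.9693)
j(-67, -562) - A = (½)*(-571 - 562)/(-67) - 1*184793/46556 = (½)*(-1/67)*(-1133) - 184793/46556 = 1133/134 - 184793/46556 = 13992843/3119252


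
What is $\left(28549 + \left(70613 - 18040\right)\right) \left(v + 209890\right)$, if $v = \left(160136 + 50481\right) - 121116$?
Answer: $24287196702$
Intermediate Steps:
$v = 89501$ ($v = 210617 - 121116 = 89501$)
$\left(28549 + \left(70613 - 18040\right)\right) \left(v + 209890\right) = \left(28549 + \left(70613 - 18040\right)\right) \left(89501 + 209890\right) = \left(28549 + 52573\right) 299391 = 81122 \cdot 299391 = 24287196702$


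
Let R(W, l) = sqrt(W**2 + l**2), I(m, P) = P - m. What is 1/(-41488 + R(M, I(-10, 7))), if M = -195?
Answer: -20744/860607915 - sqrt(38314)/1721215830 ≈ -2.4218e-5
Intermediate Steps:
1/(-41488 + R(M, I(-10, 7))) = 1/(-41488 + sqrt((-195)**2 + (7 - 1*(-10))**2)) = 1/(-41488 + sqrt(38025 + (7 + 10)**2)) = 1/(-41488 + sqrt(38025 + 17**2)) = 1/(-41488 + sqrt(38025 + 289)) = 1/(-41488 + sqrt(38314))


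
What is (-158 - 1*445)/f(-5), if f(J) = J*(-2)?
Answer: -603/10 ≈ -60.300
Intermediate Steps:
f(J) = -2*J
(-158 - 1*445)/f(-5) = (-158 - 1*445)/((-2*(-5))) = (-158 - 445)/10 = -603*⅒ = -603/10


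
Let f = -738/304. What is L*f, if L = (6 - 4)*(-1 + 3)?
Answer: -369/38 ≈ -9.7105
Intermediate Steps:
f = -369/152 (f = -738*1/304 = -369/152 ≈ -2.4276)
L = 4 (L = 2*2 = 4)
L*f = 4*(-369/152) = -369/38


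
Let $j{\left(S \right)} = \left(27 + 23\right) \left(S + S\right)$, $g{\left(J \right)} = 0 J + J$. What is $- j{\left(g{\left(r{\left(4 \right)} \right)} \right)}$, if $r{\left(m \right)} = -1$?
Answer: $100$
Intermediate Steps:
$g{\left(J \right)} = J$ ($g{\left(J \right)} = 0 + J = J$)
$j{\left(S \right)} = 100 S$ ($j{\left(S \right)} = 50 \cdot 2 S = 100 S$)
$- j{\left(g{\left(r{\left(4 \right)} \right)} \right)} = - 100 \left(-1\right) = \left(-1\right) \left(-100\right) = 100$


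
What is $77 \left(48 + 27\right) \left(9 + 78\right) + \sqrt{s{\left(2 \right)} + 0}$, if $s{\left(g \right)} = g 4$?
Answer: $502425 + 2 \sqrt{2} \approx 5.0243 \cdot 10^{5}$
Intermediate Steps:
$s{\left(g \right)} = 4 g$
$77 \left(48 + 27\right) \left(9 + 78\right) + \sqrt{s{\left(2 \right)} + 0} = 77 \left(48 + 27\right) \left(9 + 78\right) + \sqrt{4 \cdot 2 + 0} = 77 \cdot 75 \cdot 87 + \sqrt{8 + 0} = 77 \cdot 6525 + \sqrt{8} = 502425 + 2 \sqrt{2}$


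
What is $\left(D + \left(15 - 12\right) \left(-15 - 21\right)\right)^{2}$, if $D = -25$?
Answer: $17689$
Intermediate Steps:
$\left(D + \left(15 - 12\right) \left(-15 - 21\right)\right)^{2} = \left(-25 + \left(15 - 12\right) \left(-15 - 21\right)\right)^{2} = \left(-25 + 3 \left(-36\right)\right)^{2} = \left(-25 - 108\right)^{2} = \left(-133\right)^{2} = 17689$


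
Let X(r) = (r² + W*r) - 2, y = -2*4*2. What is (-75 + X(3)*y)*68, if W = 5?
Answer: -29036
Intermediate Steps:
y = -16 (y = -8*2 = -16)
X(r) = -2 + r² + 5*r (X(r) = (r² + 5*r) - 2 = -2 + r² + 5*r)
(-75 + X(3)*y)*68 = (-75 + (-2 + 3² + 5*3)*(-16))*68 = (-75 + (-2 + 9 + 15)*(-16))*68 = (-75 + 22*(-16))*68 = (-75 - 352)*68 = -427*68 = -29036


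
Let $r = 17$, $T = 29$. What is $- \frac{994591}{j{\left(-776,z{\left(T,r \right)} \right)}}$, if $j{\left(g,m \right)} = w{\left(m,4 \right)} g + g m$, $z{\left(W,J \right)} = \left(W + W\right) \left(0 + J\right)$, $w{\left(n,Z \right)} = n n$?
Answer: $\frac{994591}{755189232} \approx 0.001317$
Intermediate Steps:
$w{\left(n,Z \right)} = n^{2}$
$z{\left(W,J \right)} = 2 J W$ ($z{\left(W,J \right)} = 2 W J = 2 J W$)
$j{\left(g,m \right)} = g m + g m^{2}$ ($j{\left(g,m \right)} = m^{2} g + g m = g m^{2} + g m = g m + g m^{2}$)
$- \frac{994591}{j{\left(-776,z{\left(T,r \right)} \right)}} = - \frac{994591}{\left(-776\right) 2 \cdot 17 \cdot 29 \left(1 + 2 \cdot 17 \cdot 29\right)} = - \frac{994591}{\left(-776\right) 986 \left(1 + 986\right)} = - \frac{994591}{\left(-776\right) 986 \cdot 987} = - \frac{994591}{-755189232} = \left(-994591\right) \left(- \frac{1}{755189232}\right) = \frac{994591}{755189232}$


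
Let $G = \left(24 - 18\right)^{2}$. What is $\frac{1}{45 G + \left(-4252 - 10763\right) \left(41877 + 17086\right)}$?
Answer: $- \frac{1}{885327825} \approx -1.1295 \cdot 10^{-9}$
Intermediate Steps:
$G = 36$ ($G = 6^{2} = 36$)
$\frac{1}{45 G + \left(-4252 - 10763\right) \left(41877 + 17086\right)} = \frac{1}{45 \cdot 36 + \left(-4252 - 10763\right) \left(41877 + 17086\right)} = \frac{1}{1620 - 885329445} = \frac{1}{-885327825} = - \frac{1}{885327825}$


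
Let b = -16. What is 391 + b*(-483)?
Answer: 8119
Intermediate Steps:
391 + b*(-483) = 391 - 16*(-483) = 391 + 7728 = 8119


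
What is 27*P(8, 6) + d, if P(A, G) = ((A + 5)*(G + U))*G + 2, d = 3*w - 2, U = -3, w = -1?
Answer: 6367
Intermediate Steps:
d = -5 (d = 3*(-1) - 2 = -3 - 2 = -5)
P(A, G) = 2 + G*(-3 + G)*(5 + A) (P(A, G) = ((A + 5)*(G - 3))*G + 2 = ((5 + A)*(-3 + G))*G + 2 = ((-3 + G)*(5 + A))*G + 2 = G*(-3 + G)*(5 + A) + 2 = 2 + G*(-3 + G)*(5 + A))
27*P(8, 6) + d = 27*(2 - 15*6 + 5*6**2 + 8*6**2 - 3*8*6) - 5 = 27*(2 - 90 + 5*36 + 8*36 - 144) - 5 = 27*(2 - 90 + 180 + 288 - 144) - 5 = 27*236 - 5 = 6372 - 5 = 6367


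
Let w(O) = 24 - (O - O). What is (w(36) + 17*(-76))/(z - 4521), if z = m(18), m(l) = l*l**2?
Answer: -1268/1311 ≈ -0.96720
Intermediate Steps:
w(O) = 24 (w(O) = 24 - 1*0 = 24 + 0 = 24)
m(l) = l**3
z = 5832 (z = 18**3 = 5832)
(w(36) + 17*(-76))/(z - 4521) = (24 + 17*(-76))/(5832 - 4521) = (24 - 1292)/1311 = -1268*1/1311 = -1268/1311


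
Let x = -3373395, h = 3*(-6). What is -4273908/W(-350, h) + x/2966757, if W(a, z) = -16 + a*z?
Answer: -1058403740878/1553591749 ≈ -681.26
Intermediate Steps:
h = -18
-4273908/W(-350, h) + x/2966757 = -4273908/(-16 - 350*(-18)) - 3373395/2966757 = -4273908/(-16 + 6300) - 3373395*1/2966757 = -4273908/6284 - 1124465/988919 = -4273908*1/6284 - 1124465/988919 = -1068477/1571 - 1124465/988919 = -1058403740878/1553591749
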